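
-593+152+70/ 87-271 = -61874/ 87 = -711.20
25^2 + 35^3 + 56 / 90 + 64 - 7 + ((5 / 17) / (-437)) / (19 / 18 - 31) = 7848665157533 / 180190395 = 43557.62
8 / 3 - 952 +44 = -2716 / 3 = -905.33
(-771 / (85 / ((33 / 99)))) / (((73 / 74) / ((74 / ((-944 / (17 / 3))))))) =351833 / 258420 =1.36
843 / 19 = 44.37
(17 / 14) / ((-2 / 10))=-6.07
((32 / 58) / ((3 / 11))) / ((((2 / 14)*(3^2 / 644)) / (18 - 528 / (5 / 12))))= -550625152 / 435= -1265804.95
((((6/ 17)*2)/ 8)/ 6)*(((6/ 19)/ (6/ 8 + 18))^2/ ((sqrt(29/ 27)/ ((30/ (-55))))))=-288*sqrt(87)/ 1223564375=-0.00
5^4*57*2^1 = 71250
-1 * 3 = -3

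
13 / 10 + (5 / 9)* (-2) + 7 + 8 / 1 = 15.19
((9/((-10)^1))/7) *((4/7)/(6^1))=-3/245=-0.01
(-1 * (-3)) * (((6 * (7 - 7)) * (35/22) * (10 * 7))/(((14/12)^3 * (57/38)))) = 0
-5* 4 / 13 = -20 / 13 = -1.54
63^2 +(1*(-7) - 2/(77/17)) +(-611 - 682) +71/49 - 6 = 1435900/539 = 2664.01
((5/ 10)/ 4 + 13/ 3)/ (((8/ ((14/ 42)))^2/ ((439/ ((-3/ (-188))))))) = 2207731/ 10368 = 212.94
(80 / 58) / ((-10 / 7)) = -28 / 29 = -0.97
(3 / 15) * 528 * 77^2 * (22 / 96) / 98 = 1464.10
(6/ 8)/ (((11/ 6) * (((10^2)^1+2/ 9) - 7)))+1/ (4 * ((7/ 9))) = 84195/ 258412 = 0.33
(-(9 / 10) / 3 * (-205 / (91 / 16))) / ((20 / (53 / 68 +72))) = 39.35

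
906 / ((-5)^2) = 906 / 25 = 36.24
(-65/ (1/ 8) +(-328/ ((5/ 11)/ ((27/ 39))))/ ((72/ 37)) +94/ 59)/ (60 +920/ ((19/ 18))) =-56479837/ 67879500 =-0.83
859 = 859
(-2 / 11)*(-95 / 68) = 95 / 374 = 0.25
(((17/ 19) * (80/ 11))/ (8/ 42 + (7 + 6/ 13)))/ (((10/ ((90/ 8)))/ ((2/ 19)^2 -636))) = -8718025680/ 14328451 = -608.44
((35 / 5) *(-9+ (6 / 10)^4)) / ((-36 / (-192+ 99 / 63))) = -205282 / 625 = -328.45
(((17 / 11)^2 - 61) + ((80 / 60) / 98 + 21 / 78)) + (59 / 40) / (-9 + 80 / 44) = -42770289259 / 730689960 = -58.53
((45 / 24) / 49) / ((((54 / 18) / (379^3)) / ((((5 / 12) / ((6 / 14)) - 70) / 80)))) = -19326178345 / 32256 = -599149.87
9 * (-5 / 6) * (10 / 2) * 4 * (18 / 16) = -675 / 4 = -168.75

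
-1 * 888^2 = -788544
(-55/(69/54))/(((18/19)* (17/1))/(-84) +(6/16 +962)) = -1053360/23546549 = -0.04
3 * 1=3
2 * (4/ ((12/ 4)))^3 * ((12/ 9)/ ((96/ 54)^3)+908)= 930035/ 216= 4305.72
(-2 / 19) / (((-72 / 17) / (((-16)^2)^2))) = 278528 / 171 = 1628.82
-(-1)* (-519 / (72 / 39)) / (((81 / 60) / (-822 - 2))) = 4632940 / 27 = 171590.37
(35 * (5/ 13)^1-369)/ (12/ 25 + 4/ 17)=-982175/ 1976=-497.05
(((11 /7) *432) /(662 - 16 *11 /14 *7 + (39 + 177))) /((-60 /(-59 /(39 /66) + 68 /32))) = 1006137 /718900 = 1.40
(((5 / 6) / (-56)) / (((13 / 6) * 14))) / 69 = -5 / 703248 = -0.00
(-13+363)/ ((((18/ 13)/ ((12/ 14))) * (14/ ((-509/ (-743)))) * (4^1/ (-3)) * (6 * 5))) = -33085/ 124824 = -0.27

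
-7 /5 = -1.40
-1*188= -188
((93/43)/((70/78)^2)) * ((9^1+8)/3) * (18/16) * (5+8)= 93783339/421400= 222.55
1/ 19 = 0.05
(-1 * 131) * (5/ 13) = -50.38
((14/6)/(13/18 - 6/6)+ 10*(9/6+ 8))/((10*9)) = 433/450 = 0.96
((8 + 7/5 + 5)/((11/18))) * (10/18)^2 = 80/11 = 7.27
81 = 81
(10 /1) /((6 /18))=30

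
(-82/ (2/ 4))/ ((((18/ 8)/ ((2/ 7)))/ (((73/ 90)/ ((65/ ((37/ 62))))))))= -885928/ 5712525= -0.16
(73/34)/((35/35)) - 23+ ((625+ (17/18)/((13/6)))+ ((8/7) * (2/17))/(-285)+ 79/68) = 1068278443/1763580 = 605.74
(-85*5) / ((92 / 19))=-8075 / 92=-87.77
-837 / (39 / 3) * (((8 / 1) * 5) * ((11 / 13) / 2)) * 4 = -736560 / 169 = -4358.34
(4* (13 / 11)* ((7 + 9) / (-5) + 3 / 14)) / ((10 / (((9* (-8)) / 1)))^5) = 29870290944 / 109375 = 273099.80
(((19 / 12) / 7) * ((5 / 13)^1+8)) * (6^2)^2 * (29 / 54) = 120118 / 91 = 1319.98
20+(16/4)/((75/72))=23.84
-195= -195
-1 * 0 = 0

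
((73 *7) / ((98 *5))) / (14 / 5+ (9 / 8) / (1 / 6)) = 146 / 1337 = 0.11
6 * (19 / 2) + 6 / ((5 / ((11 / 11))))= 291 / 5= 58.20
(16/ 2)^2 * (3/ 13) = 192/ 13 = 14.77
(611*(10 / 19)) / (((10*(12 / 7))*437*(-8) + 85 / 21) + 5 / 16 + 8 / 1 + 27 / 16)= -0.01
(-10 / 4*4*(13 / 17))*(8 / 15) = -4.08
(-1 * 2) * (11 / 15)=-22 / 15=-1.47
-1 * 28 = -28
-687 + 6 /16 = -5493 /8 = -686.62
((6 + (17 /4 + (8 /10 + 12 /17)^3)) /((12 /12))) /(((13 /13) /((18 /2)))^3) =9961.68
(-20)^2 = 400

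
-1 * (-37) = 37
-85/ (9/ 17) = -1445/ 9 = -160.56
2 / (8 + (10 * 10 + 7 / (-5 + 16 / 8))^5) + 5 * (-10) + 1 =-105811819444727 / 2159424886637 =-49.00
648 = 648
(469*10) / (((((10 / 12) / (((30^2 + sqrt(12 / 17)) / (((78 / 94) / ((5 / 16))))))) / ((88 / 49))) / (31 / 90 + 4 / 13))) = 7551302*sqrt(51) / 25857 + 377565100 / 169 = 2236198.61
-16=-16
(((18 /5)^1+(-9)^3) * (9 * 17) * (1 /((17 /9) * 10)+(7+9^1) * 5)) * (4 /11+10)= -25321599459 /275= -92078543.49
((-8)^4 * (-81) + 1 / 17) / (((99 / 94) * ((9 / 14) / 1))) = -7422491356 / 15147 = -490030.46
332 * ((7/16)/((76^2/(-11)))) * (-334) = 1067297/11552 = 92.39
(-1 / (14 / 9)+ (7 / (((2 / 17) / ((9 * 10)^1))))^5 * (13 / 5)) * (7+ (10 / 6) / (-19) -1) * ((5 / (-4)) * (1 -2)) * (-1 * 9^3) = -65630382941418543961508655 / 1064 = -61682690734415924775854.00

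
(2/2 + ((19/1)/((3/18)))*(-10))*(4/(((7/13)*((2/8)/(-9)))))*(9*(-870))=-16695188640/7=-2385026948.57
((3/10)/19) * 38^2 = 114/5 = 22.80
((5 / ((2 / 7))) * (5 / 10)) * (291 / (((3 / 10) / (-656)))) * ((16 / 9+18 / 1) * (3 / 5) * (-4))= 792854720 / 3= 264284906.67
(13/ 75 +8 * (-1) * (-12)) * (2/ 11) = 14426/ 825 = 17.49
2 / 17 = 0.12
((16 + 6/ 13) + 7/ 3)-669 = -650.21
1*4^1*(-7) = -28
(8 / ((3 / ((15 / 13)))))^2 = 1600 / 169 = 9.47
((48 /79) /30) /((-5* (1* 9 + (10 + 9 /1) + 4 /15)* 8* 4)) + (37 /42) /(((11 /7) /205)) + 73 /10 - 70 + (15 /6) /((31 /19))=36840840499 /685328160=53.76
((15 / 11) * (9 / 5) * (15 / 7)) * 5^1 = 2025 / 77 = 26.30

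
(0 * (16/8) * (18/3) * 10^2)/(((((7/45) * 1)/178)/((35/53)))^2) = 0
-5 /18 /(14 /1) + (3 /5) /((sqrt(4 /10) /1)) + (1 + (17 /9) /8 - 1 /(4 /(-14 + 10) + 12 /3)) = 445 /504 + 3 * sqrt(10) /10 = 1.83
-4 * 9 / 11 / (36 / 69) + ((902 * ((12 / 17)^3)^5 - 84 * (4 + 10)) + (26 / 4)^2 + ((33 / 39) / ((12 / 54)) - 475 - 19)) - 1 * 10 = -2677584733856385317388587 / 1637305985463614633596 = -1635.36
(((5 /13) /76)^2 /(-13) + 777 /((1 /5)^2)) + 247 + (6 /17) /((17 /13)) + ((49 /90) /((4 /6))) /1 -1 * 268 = 1067485360069693 /55010595120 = 19405.09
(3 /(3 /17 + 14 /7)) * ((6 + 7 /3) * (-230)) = -97750 /37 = -2641.89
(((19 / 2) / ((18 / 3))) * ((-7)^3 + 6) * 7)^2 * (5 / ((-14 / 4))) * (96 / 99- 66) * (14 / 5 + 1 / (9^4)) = 28286973193858141 / 7794468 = 3629108900.55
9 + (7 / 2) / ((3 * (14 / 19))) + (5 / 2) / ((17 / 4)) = 2279 / 204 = 11.17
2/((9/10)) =2.22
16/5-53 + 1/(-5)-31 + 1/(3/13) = -230/3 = -76.67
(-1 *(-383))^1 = 383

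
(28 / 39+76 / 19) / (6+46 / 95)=2185 / 3003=0.73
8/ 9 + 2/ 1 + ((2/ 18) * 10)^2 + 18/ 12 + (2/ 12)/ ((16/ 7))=14765/ 2592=5.70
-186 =-186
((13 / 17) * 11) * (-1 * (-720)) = 102960 / 17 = 6056.47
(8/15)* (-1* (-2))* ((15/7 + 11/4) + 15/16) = 653/105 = 6.22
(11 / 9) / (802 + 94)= 11 / 8064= 0.00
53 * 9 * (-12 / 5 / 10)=-2862 / 25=-114.48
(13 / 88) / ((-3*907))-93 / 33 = -2.82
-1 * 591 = -591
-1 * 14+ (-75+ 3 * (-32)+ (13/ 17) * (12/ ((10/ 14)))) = -14633/ 85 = -172.15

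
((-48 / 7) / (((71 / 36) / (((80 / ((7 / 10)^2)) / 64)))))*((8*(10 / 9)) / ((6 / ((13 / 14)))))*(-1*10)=20800000 / 170471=122.01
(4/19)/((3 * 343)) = 4/19551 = 0.00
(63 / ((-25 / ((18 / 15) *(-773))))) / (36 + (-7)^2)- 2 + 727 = 7995319 / 10625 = 752.50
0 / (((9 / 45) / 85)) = 0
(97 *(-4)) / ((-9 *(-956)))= -97 / 2151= -0.05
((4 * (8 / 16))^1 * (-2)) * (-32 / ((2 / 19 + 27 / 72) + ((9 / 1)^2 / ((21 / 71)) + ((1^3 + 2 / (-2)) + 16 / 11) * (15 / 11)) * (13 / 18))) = 0.64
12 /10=6 /5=1.20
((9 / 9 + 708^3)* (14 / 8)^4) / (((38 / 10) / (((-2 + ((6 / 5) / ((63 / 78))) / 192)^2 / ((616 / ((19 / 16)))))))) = 27829745772117919 / 4152360960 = 6702149.94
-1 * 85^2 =-7225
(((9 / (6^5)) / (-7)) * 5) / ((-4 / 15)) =25 / 8064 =0.00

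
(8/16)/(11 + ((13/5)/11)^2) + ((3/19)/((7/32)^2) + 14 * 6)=5439205363/62272728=87.34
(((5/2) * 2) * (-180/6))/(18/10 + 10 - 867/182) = -136500/6403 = -21.32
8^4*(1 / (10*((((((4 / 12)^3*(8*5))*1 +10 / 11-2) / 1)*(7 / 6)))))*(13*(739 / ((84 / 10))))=1460878848 / 1421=1028063.93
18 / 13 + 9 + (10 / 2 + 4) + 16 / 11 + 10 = 4410 / 143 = 30.84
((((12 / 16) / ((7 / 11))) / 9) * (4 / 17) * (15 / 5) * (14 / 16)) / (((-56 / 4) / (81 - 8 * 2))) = -715 / 1904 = -0.38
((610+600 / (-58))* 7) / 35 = 119.93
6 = 6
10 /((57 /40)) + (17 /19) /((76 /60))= 8365 /1083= 7.72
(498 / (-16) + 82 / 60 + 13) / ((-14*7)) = 2011 / 11760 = 0.17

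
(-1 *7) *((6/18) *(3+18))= -49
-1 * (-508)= 508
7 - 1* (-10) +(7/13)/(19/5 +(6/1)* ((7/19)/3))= 95916/5603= 17.12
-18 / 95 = -0.19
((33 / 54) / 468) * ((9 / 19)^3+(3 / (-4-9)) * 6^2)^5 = -28403423332180920541958653125 / 586211204623543562422383128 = -48.45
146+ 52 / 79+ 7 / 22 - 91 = 55.98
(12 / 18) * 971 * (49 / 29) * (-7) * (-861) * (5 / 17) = 955862110 / 493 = 1938868.38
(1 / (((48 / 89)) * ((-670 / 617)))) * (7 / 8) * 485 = -37285927 / 51456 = -724.62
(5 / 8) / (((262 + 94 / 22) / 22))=0.05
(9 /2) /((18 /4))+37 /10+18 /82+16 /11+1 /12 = 174737 /27060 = 6.46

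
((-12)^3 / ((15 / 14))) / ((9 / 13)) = -11648 / 5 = -2329.60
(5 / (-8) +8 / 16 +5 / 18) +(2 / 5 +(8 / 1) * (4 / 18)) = 839 / 360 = 2.33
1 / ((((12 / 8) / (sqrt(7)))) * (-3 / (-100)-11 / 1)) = -200 * sqrt(7) / 3291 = -0.16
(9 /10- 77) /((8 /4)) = -761 /20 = -38.05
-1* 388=-388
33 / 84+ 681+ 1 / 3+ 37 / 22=631469 / 924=683.41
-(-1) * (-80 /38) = -40 /19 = -2.11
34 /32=17 /16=1.06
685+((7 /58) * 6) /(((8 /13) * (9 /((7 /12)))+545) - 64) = 886676186 /1294415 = 685.00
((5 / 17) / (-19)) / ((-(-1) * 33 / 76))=-20 / 561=-0.04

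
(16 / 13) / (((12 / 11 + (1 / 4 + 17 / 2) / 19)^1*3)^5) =6533582357282816 / 11594432760780745863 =0.00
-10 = -10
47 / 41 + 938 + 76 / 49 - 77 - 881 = -17.30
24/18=4/3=1.33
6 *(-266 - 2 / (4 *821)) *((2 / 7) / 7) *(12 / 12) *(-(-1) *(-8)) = 20965104 / 40229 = 521.14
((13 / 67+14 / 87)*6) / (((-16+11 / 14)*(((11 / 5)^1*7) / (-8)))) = 331040 / 4552449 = 0.07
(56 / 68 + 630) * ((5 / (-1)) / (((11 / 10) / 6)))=-3217200 / 187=-17204.28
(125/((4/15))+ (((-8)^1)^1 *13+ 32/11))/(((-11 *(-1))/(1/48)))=16177/23232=0.70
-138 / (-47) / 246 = 23 / 1927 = 0.01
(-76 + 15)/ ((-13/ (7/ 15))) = 427/ 195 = 2.19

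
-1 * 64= -64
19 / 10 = 1.90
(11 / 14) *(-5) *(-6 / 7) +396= 19569 / 49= 399.37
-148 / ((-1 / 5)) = 740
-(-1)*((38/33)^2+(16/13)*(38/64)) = 58235/28314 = 2.06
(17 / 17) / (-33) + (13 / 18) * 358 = 25594 / 99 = 258.53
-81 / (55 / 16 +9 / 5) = -6480 / 419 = -15.47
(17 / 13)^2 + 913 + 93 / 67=10372979 / 11323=916.10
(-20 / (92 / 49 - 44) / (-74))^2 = 0.00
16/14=8/7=1.14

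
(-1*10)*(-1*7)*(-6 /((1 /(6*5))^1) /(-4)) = 3150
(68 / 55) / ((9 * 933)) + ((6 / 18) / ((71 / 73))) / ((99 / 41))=1552981 / 10930095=0.14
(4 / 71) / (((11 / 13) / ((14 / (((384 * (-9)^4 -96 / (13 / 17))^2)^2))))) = 2599051 / 112318925969301494868769259520000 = 0.00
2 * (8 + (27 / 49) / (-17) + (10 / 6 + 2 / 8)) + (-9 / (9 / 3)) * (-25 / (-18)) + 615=1575874 / 2499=630.60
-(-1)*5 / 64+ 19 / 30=683 / 960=0.71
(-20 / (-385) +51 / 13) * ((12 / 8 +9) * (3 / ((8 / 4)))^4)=966897 / 4576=211.30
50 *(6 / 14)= 150 / 7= 21.43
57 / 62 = 0.92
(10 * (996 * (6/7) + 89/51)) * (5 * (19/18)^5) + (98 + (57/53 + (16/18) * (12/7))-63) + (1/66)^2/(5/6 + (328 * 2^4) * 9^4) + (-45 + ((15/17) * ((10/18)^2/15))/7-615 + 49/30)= 123846932594148855613576753/2234328963204749740560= 55429.14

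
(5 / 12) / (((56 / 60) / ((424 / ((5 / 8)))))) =2120 / 7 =302.86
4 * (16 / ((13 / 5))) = 320 / 13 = 24.62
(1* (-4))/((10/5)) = -2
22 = 22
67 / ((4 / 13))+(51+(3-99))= 691 / 4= 172.75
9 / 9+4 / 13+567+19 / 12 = 88903 / 156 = 569.89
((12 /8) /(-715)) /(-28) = 3 /40040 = 0.00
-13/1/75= -13/75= -0.17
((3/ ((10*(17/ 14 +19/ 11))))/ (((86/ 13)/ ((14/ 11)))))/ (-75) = -637/ 2434875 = -0.00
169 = 169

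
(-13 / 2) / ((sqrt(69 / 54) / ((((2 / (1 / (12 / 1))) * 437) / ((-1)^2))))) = -8892 * sqrt(46) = -60308.48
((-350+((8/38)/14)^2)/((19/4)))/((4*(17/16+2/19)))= -99058336/6279595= -15.77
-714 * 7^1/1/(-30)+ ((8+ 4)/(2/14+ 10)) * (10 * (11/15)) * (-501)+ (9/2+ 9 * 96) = -2351239/710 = -3311.60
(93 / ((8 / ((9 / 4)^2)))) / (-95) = -7533 / 12160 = -0.62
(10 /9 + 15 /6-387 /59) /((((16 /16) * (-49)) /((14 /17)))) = 3131 /63189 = 0.05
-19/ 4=-4.75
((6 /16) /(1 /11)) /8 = 33 /64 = 0.52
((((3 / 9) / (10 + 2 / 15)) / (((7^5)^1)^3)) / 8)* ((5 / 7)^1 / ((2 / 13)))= 325 / 80822487145269632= 0.00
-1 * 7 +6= -1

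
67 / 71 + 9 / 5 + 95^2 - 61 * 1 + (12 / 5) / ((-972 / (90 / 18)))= 257838359 / 28755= 8966.73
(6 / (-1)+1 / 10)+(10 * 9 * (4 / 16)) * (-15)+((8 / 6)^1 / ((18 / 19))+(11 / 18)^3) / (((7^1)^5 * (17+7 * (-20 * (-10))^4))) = -1884933503750659730441 / 5489031752331566040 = -343.40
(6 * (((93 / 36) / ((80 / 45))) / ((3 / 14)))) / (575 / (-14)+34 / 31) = -47089 / 46264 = -1.02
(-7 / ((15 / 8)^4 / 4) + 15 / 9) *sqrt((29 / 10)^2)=-879077 / 506250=-1.74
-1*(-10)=10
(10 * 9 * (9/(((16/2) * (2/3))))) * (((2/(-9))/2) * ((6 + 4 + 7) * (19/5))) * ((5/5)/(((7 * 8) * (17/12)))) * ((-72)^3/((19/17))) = 32122656/7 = 4588950.86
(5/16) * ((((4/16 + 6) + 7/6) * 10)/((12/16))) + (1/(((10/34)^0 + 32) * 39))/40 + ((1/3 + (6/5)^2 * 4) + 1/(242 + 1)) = 64286077/1737450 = 37.00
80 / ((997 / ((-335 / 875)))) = -0.03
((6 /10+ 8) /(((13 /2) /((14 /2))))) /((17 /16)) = 9632 /1105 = 8.72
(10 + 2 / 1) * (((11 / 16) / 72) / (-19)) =-11 / 1824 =-0.01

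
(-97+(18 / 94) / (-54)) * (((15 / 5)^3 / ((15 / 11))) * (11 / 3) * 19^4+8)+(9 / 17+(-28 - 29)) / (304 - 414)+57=-48398253521441 / 52734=-917780815.44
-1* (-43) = 43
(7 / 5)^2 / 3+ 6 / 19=1381 / 1425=0.97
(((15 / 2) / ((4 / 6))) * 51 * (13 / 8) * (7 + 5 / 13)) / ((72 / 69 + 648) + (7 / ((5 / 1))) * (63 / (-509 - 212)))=27184275 / 2562157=10.61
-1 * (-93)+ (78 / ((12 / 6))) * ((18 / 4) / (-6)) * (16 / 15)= 309 / 5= 61.80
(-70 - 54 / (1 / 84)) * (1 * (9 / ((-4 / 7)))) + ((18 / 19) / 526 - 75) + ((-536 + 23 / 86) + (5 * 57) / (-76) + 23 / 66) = 2040159005813 / 28362972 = 71930.37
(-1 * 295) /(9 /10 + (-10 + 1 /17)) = 50150 /1537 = 32.63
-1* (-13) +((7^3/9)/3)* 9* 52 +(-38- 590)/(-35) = 627509/105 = 5976.28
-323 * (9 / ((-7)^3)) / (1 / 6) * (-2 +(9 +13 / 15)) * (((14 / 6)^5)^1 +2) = 1318210804 / 46305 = 28468.00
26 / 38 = 13 / 19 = 0.68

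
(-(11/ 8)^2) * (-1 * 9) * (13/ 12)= 4719/ 256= 18.43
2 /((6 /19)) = 19 /3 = 6.33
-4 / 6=-2 / 3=-0.67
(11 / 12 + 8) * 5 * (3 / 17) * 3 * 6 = 4815 / 34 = 141.62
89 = 89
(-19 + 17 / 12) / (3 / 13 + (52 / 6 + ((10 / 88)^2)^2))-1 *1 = -3870870519 / 1300613687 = -2.98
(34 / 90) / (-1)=-17 / 45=-0.38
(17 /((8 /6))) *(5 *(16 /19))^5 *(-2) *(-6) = 501350400000 /2476099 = 202475.91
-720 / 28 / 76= -45 / 133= -0.34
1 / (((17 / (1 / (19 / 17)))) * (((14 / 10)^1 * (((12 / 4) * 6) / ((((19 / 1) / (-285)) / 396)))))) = -1 / 2844072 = -0.00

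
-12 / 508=-3 / 127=-0.02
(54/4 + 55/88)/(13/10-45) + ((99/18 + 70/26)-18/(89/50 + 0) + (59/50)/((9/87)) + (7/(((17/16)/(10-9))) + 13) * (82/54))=33443217447/859535300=38.91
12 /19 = 0.63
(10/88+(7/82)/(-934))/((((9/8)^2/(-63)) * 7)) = -510176/631851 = -0.81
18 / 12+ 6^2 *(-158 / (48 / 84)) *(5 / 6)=-16587 / 2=-8293.50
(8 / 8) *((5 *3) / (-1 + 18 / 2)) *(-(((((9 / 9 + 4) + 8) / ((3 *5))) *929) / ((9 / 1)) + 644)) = -99017 / 72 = -1375.24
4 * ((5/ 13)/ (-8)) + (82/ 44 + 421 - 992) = -81414/ 143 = -569.33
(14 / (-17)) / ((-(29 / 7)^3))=4802 / 414613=0.01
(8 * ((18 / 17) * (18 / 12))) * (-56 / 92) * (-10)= 30240 / 391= 77.34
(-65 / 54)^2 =4225 / 2916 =1.45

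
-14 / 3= -4.67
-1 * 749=-749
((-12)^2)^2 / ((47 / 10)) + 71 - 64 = 207689 / 47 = 4418.91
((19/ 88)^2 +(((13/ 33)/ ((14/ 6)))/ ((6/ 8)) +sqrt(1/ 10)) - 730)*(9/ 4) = -356013993/ 216832 +9*sqrt(10)/ 40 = -1641.18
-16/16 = -1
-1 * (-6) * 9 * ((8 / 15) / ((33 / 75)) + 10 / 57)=15660 / 209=74.93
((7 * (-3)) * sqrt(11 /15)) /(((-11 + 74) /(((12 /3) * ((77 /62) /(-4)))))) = 77 * sqrt(165) /2790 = 0.35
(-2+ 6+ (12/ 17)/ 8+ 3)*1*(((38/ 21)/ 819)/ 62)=4579/ 18127746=0.00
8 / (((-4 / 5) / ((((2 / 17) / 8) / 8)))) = -5 / 272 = -0.02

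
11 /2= 5.50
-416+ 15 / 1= -401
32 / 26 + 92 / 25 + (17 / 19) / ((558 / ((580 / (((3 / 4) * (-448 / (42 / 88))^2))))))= 2795405883749 / 569239756800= 4.91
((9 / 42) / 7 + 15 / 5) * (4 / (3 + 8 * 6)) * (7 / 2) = 99 / 119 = 0.83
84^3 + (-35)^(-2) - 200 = 725817401 / 1225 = 592504.00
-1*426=-426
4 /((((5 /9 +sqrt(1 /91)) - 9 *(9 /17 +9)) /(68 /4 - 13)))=-1452113208 /7733321585 - 187272 *sqrt(91) /7733321585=-0.19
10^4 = 10000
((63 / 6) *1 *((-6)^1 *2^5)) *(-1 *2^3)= 16128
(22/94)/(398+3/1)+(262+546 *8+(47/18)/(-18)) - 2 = 28259666539/6106428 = 4627.86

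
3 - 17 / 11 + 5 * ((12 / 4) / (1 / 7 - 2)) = -947 / 143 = -6.62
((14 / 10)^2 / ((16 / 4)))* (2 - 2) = 0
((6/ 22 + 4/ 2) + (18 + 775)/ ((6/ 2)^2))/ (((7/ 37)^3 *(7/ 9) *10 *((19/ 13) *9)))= 2946079786/ 22581405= 130.46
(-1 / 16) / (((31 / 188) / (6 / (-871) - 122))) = 46.24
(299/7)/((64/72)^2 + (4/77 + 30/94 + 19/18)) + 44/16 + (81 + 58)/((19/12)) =10846096903/98773172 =109.81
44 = 44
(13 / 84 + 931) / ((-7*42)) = -78217 / 24696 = -3.17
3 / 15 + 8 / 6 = 23 / 15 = 1.53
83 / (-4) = -83 / 4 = -20.75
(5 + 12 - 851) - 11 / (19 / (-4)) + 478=-6720 / 19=-353.68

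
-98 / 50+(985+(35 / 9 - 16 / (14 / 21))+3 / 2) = 433993 / 450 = 964.43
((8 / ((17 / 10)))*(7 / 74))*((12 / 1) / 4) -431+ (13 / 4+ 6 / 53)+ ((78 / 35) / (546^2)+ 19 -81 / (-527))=-112571601475231 / 276488410380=-407.15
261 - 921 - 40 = -700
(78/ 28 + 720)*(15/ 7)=151785/ 98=1548.83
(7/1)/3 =2.33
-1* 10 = -10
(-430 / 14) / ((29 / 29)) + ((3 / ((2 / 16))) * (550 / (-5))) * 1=-18695 / 7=-2670.71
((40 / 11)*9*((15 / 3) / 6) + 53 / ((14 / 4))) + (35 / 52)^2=8925589 / 208208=42.87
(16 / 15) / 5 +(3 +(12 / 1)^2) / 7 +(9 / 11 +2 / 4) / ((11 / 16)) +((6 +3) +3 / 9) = 294611 / 9075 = 32.46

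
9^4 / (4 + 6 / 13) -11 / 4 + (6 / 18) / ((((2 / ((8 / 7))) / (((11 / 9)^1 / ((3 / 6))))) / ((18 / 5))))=1469.50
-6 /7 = -0.86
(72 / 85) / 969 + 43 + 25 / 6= 7769909 / 164730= 47.17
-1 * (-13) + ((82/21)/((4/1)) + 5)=797/42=18.98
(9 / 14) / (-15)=-3 / 70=-0.04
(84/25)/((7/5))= 12/5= 2.40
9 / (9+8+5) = 9 / 22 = 0.41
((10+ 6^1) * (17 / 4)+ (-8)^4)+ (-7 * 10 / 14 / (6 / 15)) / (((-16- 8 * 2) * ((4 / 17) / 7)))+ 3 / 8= 1069055 / 256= 4176.00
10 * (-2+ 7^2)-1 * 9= 461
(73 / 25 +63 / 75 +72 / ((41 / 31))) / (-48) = -29827 / 24600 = -1.21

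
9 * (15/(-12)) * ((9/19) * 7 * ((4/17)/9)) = -315/323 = -0.98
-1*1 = -1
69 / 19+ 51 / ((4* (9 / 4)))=530 / 57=9.30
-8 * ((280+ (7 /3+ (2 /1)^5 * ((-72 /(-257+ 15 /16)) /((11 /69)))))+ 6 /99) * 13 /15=-2349.25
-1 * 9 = -9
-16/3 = -5.33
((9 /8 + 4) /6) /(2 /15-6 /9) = -205 /128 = -1.60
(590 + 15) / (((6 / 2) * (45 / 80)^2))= 154880 / 243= 637.37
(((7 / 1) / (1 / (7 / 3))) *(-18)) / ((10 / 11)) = -323.40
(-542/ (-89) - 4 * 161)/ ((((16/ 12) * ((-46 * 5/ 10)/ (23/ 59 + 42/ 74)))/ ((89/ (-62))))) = -88993245/ 3112958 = -28.59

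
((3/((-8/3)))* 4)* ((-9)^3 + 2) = 3271.50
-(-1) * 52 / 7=52 / 7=7.43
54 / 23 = 2.35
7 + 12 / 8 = 17 / 2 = 8.50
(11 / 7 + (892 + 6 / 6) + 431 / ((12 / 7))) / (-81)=-96263 / 6804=-14.15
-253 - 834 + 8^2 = -1023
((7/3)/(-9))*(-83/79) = 581/2133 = 0.27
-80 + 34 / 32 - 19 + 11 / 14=-97.15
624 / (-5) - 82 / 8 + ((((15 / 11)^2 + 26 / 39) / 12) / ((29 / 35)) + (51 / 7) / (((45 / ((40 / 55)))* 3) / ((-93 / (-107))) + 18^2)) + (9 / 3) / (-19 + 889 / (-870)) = -76967221226234707 / 570413978393490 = -134.93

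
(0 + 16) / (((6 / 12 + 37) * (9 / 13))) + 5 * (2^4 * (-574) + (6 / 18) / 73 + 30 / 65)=-29413316341 / 640575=-45917.05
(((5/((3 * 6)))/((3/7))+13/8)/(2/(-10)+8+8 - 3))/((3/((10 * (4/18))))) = 12275/93312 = 0.13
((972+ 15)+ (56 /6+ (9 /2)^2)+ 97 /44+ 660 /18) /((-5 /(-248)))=575856 /11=52350.55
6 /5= 1.20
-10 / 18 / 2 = -5 / 18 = -0.28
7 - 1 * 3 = 4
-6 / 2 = -3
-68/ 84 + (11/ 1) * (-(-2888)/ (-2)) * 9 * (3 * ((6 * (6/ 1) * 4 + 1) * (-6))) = 373115159.19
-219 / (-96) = 73 / 32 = 2.28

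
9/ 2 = 4.50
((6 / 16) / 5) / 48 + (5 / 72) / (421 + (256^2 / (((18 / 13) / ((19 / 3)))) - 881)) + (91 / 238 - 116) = -2541365325957 / 21981070720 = -115.62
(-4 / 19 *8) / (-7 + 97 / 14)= 448 / 19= 23.58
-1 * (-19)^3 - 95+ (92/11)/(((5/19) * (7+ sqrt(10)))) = 14521016/2145 - 1748 * sqrt(10)/2145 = 6767.13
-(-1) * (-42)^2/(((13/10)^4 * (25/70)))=49392000/28561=1729.35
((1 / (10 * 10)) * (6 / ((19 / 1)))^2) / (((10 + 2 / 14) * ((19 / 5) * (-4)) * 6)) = -21 / 19479560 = -0.00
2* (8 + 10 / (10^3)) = 801 / 50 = 16.02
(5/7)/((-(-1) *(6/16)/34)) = 1360/21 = 64.76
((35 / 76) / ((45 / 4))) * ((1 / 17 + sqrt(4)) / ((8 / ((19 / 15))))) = 0.01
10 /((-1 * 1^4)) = -10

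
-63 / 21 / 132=-1 / 44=-0.02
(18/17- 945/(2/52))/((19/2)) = -835344/323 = -2586.20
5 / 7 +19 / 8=173 / 56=3.09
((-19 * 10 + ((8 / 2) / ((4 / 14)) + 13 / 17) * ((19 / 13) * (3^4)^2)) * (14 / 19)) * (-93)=-2141270502 / 221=-9689006.80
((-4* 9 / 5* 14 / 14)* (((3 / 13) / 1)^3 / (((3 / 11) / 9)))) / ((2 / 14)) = -224532 / 10985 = -20.44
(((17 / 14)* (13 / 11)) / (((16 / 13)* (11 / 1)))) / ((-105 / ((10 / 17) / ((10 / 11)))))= -169 / 258720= -0.00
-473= -473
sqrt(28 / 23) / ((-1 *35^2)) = -2 *sqrt(161) / 28175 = -0.00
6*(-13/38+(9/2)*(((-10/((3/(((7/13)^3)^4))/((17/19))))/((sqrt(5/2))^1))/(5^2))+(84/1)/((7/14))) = 19113/19 - 4235433883506*sqrt(10)/11066590433178475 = 1005.95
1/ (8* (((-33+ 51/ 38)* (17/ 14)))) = -133/ 40902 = -0.00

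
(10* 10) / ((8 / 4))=50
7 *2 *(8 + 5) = 182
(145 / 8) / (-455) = -29 / 728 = -0.04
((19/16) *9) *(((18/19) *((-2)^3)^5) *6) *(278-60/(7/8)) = -2918301696/7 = -416900242.29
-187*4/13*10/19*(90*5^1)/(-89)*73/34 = 7227000/21983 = 328.75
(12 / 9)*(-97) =-388 / 3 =-129.33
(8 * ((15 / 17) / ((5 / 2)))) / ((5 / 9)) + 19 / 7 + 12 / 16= 20341 / 2380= 8.55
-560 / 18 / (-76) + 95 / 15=1153 / 171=6.74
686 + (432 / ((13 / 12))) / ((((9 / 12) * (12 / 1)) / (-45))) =-17002 / 13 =-1307.85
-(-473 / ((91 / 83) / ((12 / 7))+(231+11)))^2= -221942747664 / 58403905561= -3.80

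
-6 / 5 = -1.20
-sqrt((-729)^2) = -729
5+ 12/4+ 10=18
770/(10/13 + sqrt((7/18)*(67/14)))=-3603600/7723 + 780780*sqrt(67)/7723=360.92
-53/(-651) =53/651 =0.08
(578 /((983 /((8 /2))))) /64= 289 /7864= 0.04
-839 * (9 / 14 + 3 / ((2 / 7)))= -65442 / 7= -9348.86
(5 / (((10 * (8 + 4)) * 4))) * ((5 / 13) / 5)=1 / 1248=0.00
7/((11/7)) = 49/11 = 4.45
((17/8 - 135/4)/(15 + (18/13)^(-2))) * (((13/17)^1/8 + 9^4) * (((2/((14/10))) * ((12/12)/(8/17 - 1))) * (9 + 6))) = 152384069475/281624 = 541090.49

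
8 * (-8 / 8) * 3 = -24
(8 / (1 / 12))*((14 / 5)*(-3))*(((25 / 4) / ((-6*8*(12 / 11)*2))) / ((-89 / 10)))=-1925 / 356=-5.41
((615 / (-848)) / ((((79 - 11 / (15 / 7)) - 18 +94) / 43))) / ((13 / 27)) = -10710225 / 24781952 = -0.43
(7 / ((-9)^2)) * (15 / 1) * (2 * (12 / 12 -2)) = -70 / 27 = -2.59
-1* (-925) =925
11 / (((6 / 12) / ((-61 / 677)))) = -1342 / 677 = -1.98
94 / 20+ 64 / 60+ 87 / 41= 9703 / 1230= 7.89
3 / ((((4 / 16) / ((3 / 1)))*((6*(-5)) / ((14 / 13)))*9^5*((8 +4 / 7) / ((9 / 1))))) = -49 / 2132325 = -0.00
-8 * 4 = -32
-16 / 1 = -16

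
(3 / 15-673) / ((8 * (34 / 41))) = -34481 / 340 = -101.41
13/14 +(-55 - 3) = -799/14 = -57.07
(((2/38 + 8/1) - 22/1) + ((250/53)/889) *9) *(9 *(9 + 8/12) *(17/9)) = -6134524715/2685669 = -2284.17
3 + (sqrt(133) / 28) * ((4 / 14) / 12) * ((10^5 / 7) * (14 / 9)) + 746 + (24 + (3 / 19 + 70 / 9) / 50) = 25000 * sqrt(133) / 1323 + 6610507 / 8550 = 991.08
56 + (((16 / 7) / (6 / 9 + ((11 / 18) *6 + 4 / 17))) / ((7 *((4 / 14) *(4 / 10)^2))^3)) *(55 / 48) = 61373407 / 835072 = 73.49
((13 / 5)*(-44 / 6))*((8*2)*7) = -32032 / 15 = -2135.47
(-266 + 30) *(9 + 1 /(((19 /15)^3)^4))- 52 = -4846793399630153836 /2213314919066161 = -2189.83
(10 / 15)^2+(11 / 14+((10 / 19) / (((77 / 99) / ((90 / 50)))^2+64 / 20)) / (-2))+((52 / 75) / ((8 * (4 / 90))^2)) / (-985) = 9614998546553 / 8383557026880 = 1.15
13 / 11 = 1.18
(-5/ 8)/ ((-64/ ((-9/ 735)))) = -3/ 25088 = -0.00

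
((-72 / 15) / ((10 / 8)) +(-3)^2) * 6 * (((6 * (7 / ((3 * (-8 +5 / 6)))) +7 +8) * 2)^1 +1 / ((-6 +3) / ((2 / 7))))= 140856 / 175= 804.89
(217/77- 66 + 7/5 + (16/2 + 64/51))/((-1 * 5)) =147338/14025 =10.51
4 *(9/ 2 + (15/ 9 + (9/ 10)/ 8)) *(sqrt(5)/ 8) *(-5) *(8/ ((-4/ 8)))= 1507 *sqrt(5)/ 6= 561.63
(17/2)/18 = 17/36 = 0.47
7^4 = 2401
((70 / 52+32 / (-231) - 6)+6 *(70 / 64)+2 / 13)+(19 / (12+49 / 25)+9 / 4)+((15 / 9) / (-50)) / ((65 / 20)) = 463215559 / 83843760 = 5.52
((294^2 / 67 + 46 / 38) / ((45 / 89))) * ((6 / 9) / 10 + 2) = 181412527 / 34371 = 5278.07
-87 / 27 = -29 / 9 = -3.22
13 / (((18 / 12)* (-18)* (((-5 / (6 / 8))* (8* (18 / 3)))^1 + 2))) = 13 / 8586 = 0.00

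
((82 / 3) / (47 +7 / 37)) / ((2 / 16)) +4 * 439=4611100 / 2619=1760.63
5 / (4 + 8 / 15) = 75 / 68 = 1.10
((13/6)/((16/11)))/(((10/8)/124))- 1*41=3203/30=106.77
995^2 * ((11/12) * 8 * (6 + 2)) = 174244400/3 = 58081466.67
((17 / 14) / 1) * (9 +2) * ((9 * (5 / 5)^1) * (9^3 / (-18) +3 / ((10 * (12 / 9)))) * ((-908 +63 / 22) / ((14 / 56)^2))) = 4908215979 / 70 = 70117371.13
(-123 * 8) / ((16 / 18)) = -1107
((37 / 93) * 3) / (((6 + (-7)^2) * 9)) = 37 / 15345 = 0.00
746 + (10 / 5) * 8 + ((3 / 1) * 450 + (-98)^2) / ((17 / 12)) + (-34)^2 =164054 / 17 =9650.24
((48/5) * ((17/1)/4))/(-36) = -1.13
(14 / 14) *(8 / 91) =8 / 91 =0.09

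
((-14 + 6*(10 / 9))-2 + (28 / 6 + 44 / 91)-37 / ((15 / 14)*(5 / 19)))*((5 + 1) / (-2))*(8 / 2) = 1624.92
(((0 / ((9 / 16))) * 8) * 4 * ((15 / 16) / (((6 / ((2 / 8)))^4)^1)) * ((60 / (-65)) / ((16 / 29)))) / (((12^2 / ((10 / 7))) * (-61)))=0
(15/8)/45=1/24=0.04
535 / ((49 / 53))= 28355 / 49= 578.67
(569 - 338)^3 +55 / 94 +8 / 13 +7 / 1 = 15062859823 / 1222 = 12326399.20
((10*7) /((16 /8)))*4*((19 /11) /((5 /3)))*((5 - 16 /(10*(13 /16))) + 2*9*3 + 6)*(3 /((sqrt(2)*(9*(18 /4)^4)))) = 17436832*sqrt(2) /4691115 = 5.26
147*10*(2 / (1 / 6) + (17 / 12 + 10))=68845 / 2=34422.50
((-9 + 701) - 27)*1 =665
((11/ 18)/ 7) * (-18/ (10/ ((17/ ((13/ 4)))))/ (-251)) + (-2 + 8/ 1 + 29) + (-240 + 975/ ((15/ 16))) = 95361549/ 114205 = 835.00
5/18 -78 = -77.72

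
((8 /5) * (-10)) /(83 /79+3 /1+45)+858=3323486 /3875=857.67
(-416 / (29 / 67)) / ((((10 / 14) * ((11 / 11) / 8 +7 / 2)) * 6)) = -780416 / 12615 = -61.86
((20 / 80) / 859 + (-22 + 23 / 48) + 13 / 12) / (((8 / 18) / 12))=-7584003 / 13744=-551.80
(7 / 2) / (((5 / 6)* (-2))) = -21 / 10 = -2.10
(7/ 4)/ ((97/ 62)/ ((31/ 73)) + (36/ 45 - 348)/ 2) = -33635/ 3265782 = -0.01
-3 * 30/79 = -1.14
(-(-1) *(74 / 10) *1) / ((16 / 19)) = 8.79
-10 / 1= -10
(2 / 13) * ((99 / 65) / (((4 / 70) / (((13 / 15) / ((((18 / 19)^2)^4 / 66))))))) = 14385077895727 / 39794302080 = 361.49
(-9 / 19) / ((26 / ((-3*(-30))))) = -405 / 247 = -1.64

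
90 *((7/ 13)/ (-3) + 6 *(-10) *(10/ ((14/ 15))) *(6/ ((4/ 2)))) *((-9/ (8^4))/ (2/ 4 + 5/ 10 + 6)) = 54.49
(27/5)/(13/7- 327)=-189/11380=-0.02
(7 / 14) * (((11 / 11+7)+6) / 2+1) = 4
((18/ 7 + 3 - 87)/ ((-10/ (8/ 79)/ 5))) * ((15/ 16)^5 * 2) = 216421875/ 36241408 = 5.97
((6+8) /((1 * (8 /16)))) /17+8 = 164 /17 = 9.65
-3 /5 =-0.60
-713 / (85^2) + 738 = 5331337 / 7225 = 737.90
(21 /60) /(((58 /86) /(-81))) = -42.04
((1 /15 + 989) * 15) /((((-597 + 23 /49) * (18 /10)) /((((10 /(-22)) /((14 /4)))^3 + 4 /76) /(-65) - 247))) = 1033056988070524 /302701363965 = 3412.79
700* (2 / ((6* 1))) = 700 / 3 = 233.33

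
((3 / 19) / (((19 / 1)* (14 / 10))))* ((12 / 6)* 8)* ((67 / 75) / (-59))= -1072 / 745465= -0.00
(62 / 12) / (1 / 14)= 217 / 3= 72.33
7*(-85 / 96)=-595 / 96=-6.20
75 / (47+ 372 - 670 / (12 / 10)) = -225 / 418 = -0.54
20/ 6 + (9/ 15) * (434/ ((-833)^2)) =4956908/ 1486905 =3.33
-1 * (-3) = 3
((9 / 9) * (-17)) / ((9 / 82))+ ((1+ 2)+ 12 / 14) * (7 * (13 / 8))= -7993 / 72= -111.01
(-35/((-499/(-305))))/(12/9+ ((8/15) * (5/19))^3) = -282419325/17638652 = -16.01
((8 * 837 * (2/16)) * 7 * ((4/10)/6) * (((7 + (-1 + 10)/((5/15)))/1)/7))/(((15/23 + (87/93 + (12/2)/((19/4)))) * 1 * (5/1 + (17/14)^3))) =29385231204/299836025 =98.00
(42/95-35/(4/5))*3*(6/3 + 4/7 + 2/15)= -166921/475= -351.41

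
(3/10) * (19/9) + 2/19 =421/570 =0.74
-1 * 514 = -514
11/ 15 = 0.73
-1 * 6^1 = -6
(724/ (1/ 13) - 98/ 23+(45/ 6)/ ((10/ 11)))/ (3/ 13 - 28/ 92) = -11261523/ 88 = -127971.85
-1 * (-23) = 23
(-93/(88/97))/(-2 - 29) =291/88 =3.31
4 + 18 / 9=6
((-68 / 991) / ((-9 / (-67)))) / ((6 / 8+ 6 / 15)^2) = -1822400 / 4718151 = -0.39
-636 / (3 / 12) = -2544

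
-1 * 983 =-983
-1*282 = -282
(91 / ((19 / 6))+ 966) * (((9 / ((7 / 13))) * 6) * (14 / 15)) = 1769040 / 19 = 93107.37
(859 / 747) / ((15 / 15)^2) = 859 / 747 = 1.15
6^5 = 7776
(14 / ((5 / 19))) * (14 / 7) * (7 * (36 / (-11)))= -134064 / 55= -2437.53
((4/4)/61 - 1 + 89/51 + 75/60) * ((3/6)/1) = 25031/24888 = 1.01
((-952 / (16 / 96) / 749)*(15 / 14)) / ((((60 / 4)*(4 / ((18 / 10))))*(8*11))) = -459 / 164780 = -0.00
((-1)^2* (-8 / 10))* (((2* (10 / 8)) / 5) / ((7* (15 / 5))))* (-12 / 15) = 8 / 525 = 0.02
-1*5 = -5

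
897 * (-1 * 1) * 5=-4485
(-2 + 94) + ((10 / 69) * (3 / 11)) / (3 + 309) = 3631061 / 39468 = 92.00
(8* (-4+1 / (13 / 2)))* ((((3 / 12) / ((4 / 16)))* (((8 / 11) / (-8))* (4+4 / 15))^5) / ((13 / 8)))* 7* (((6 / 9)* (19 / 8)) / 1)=4569845202944 / 2480205531375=1.84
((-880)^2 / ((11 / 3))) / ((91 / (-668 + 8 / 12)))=-1548800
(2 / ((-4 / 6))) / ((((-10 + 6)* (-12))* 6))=-1 / 96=-0.01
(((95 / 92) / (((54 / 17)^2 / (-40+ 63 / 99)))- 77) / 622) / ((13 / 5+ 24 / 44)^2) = -65756459725 / 4994108091936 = -0.01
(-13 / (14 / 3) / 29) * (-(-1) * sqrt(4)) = -39 / 203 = -0.19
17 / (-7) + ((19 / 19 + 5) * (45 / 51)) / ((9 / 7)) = 201 / 119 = 1.69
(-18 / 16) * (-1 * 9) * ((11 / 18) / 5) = 99 / 80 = 1.24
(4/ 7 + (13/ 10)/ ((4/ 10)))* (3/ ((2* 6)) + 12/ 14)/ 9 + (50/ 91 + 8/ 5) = 1201429/ 458640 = 2.62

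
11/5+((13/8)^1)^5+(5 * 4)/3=20.20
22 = 22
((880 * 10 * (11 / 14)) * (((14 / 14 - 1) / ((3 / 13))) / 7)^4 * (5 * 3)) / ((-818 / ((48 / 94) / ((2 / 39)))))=0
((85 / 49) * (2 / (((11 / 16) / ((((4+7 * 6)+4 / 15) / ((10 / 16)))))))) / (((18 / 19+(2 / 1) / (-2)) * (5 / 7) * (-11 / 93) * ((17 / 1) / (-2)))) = -209288192 / 21175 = -9883.74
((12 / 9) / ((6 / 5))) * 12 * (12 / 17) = 160 / 17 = 9.41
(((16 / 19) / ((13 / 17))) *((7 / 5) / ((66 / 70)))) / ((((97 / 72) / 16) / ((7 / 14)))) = 2558976 / 263549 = 9.71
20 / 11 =1.82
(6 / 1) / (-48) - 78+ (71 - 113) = -961 / 8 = -120.12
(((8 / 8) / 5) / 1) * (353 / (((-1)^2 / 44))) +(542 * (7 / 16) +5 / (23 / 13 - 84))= 3343.46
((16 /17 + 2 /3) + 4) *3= 286 /17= 16.82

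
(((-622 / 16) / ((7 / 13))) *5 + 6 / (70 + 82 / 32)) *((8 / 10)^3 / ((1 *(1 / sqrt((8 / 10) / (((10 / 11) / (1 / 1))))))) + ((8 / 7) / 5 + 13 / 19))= -4747597691 / 14411880-62571304 *sqrt(22) / 1693125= -502.76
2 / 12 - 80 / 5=-95 / 6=-15.83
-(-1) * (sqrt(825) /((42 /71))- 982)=-982 + 355 * sqrt(33) /42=-933.44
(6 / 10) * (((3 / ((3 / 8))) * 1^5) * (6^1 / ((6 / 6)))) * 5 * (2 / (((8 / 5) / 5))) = 900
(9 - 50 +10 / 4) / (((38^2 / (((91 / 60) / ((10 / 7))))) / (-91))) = 4463459 / 1732800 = 2.58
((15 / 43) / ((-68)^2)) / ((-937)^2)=15 / 174568332208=0.00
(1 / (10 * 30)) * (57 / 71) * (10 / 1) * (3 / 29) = 0.00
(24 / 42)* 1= 0.57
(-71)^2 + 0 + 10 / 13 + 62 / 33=2163725 / 429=5043.65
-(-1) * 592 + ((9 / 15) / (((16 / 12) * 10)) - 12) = 116009 / 200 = 580.04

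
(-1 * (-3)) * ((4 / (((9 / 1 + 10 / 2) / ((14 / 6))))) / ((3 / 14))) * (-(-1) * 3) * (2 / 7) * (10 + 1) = 88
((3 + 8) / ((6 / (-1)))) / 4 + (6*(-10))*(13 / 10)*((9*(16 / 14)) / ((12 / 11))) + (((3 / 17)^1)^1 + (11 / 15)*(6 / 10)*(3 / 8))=-735.55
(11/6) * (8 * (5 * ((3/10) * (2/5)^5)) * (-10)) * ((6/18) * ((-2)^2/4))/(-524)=352/245625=0.00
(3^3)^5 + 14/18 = 129140170/9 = 14348907.78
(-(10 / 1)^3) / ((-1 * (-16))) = -62.50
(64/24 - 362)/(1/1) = -1078/3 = -359.33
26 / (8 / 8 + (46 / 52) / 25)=16900 / 673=25.11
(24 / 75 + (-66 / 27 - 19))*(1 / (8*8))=-4753 / 14400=-0.33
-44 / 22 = -2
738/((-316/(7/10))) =-2583/1580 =-1.63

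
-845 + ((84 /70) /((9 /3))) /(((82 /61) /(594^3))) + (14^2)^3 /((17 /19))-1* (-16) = 246663867263 /3485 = 70778728.05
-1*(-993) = 993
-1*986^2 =-972196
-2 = -2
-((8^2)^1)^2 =-4096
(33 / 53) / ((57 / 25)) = 275 / 1007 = 0.27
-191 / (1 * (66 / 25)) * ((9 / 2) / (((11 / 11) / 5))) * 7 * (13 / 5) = -1303575 / 44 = -29626.70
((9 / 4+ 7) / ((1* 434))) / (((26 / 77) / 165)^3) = 10839960313875 / 4358848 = 2486886.52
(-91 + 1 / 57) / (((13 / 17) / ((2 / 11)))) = -21.63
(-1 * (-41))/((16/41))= 1681/16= 105.06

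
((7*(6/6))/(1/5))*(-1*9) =-315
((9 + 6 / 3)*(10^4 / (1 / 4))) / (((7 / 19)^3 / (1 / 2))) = 4399358.60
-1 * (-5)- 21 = -16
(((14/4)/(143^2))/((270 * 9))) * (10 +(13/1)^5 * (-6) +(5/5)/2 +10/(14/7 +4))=-18713065/119258568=-0.16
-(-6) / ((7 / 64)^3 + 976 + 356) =1572864 / 349176151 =0.00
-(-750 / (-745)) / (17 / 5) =-750 / 2533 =-0.30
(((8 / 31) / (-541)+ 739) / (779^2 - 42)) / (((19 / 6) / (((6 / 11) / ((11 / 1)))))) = 446175396 / 23396063240671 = 0.00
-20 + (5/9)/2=-355/18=-19.72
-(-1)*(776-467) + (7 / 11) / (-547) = 1859246 / 6017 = 309.00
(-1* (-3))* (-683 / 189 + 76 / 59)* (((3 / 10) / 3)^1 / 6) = -25933 / 223020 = -0.12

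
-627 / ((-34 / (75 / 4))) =47025 / 136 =345.77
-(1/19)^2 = -1/361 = -0.00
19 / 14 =1.36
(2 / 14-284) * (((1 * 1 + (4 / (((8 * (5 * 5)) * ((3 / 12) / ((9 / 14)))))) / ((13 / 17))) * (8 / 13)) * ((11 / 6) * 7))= -2392.51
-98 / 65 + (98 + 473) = 37017 / 65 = 569.49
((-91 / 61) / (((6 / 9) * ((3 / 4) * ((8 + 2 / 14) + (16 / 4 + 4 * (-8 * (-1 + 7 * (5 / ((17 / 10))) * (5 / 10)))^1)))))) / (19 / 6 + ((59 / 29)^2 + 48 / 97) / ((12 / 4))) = 3533589332 / 1591738540657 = 0.00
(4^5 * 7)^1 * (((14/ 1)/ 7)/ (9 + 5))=1024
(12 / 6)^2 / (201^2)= 4 / 40401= 0.00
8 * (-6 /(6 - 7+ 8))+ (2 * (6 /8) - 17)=-313 /14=-22.36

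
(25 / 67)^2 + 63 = 283432 / 4489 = 63.14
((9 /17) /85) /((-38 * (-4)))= 9 /219640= 0.00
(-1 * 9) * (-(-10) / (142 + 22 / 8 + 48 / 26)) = -520 / 847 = -0.61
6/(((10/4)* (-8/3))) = -9/10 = -0.90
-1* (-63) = 63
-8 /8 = -1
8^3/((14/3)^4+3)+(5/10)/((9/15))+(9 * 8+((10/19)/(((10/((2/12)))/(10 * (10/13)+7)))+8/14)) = 14960392385/200524233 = 74.61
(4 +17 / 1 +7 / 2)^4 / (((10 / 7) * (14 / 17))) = 98001617 / 320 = 306255.05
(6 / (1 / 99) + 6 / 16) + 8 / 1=4819 / 8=602.38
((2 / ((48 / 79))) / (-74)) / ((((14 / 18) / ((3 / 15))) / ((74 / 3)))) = -79 / 280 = -0.28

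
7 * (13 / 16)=91 / 16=5.69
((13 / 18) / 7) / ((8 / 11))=143 / 1008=0.14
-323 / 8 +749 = 5669 / 8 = 708.62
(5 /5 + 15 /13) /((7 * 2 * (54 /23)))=23 /351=0.07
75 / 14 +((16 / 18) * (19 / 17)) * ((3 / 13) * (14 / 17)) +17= 3557615 / 157794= 22.55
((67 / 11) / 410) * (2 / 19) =67 / 42845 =0.00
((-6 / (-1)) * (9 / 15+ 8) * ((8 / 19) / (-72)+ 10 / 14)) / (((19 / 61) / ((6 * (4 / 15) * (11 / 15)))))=391477504 / 2842875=137.70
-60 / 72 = -5 / 6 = -0.83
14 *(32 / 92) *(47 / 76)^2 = 15463 / 8303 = 1.86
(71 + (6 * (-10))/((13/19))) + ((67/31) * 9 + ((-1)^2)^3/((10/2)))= 5963/2015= 2.96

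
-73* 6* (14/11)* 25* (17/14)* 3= -558450/11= -50768.18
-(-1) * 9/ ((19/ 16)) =144/ 19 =7.58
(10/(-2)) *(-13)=65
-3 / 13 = -0.23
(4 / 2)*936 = 1872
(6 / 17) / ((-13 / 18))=-108 / 221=-0.49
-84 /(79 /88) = -7392 /79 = -93.57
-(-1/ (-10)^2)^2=-1/ 10000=-0.00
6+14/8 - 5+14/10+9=263/20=13.15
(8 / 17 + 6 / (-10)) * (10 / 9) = -22 / 153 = -0.14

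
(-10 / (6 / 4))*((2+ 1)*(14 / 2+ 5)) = -240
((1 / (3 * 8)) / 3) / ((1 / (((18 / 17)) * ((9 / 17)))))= 9 / 1156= 0.01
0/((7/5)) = 0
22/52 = 11/26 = 0.42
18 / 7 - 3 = -3 / 7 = -0.43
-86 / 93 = -0.92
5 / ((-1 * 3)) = -5 / 3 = -1.67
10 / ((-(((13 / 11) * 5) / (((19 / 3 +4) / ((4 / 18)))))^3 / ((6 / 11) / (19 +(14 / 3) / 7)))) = -875944773 / 6481150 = -135.15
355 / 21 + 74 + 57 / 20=39377 / 420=93.75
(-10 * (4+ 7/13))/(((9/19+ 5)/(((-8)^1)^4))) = -33961.66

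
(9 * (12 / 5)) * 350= 7560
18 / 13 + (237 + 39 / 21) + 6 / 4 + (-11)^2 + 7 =67293 / 182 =369.74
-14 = -14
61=61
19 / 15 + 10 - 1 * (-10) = 319 / 15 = 21.27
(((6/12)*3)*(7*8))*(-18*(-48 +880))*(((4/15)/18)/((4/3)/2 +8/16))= -79872/5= -15974.40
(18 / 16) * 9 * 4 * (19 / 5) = 1539 / 10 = 153.90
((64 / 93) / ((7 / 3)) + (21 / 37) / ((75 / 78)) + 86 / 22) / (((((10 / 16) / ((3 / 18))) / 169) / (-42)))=-14311835304 / 1577125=-9074.64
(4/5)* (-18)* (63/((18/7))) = -1764/5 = -352.80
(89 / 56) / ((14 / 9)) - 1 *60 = -46239 / 784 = -58.98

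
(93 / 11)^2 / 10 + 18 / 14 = 71433 / 8470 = 8.43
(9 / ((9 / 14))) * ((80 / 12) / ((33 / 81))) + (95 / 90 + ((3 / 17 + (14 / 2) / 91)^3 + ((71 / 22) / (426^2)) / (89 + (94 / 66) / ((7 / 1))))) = 2878651270244869099 / 12507025832441712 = 230.16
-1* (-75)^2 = -5625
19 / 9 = 2.11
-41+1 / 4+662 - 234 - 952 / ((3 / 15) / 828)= -15763571 / 4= -3940892.75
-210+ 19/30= -6281/30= -209.37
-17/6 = -2.83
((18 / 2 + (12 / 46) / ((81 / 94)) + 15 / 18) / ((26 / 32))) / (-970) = -0.01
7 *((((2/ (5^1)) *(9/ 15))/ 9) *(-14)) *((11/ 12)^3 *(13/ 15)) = -847847/ 486000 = -1.74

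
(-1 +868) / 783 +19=5248 / 261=20.11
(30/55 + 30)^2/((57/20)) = 752640/2299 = 327.38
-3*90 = -270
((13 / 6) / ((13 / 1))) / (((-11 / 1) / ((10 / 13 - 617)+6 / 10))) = 9.33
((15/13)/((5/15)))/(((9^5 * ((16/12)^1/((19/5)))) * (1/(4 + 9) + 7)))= 19/804816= 0.00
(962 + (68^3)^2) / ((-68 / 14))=-346036192551 / 17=-20355070150.06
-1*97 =-97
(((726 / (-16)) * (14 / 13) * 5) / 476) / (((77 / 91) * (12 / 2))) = -55 / 544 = -0.10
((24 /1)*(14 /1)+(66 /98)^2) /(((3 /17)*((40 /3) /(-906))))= -129551.44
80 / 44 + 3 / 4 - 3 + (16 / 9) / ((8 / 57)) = 1615 / 132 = 12.23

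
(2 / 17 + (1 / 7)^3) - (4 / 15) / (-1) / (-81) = 830821 / 7084665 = 0.12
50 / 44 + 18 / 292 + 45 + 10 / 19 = 712873 / 15257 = 46.72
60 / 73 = 0.82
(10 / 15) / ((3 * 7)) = 2 / 63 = 0.03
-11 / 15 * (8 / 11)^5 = -32768 / 219615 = -0.15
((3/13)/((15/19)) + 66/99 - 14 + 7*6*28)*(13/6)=226777/90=2519.74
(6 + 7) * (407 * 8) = 42328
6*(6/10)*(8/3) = 48/5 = 9.60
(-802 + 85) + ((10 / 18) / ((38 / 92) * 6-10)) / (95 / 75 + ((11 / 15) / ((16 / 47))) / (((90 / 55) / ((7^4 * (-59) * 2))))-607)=-100091550328197 / 139597699241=-717.00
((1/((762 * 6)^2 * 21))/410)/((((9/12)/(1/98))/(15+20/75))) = 229/198423996699600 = 0.00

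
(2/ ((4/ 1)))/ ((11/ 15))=15/ 22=0.68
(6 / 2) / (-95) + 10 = 947 / 95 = 9.97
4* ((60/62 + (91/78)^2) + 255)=287179/279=1029.32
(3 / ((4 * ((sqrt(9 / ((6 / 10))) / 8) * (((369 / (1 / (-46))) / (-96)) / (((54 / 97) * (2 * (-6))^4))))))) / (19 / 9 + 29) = 13436928 * sqrt(15) / 16007425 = 3.25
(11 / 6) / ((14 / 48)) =44 / 7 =6.29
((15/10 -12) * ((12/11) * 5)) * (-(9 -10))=-630/11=-57.27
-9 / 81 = -1 / 9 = -0.11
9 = 9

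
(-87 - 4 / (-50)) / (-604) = 2173 / 15100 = 0.14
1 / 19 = 0.05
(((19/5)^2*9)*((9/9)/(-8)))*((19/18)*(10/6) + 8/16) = -22021/600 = -36.70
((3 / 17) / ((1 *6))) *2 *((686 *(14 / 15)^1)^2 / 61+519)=99360091 / 233325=425.84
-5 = -5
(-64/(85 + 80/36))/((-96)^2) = -1/12560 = -0.00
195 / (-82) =-195 / 82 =-2.38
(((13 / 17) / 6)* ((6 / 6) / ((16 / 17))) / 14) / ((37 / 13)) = 169 / 49728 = 0.00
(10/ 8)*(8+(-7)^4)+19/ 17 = 204841/ 68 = 3012.37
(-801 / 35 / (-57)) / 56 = 267 / 37240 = 0.01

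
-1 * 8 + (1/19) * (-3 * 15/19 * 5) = -3113/361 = -8.62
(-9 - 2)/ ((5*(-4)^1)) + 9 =9.55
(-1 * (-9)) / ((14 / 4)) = 18 / 7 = 2.57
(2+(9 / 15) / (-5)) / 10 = 47 / 250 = 0.19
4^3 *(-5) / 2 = -160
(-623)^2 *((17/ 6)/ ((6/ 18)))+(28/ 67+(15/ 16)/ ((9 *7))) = 74269270151/ 22512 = 3299096.93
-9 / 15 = -3 / 5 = -0.60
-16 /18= -8 /9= -0.89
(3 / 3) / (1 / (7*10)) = 70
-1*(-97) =97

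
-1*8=-8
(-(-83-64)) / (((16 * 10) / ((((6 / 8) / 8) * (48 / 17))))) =1323 / 5440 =0.24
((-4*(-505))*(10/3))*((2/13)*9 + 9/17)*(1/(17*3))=949400/3757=252.70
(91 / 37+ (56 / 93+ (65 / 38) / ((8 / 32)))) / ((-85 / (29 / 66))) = -3755471 / 73355238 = -0.05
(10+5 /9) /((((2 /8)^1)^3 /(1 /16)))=380 /9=42.22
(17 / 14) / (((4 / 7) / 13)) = 221 / 8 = 27.62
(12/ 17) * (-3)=-36/ 17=-2.12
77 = 77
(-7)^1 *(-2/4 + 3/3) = -7/2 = -3.50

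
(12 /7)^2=144 /49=2.94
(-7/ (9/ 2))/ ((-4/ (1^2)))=0.39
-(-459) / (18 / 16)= 408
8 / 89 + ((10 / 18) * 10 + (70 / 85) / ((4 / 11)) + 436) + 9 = 12334555 / 27234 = 452.91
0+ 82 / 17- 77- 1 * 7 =-1346 / 17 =-79.18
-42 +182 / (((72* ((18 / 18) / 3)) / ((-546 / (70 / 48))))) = -14406 / 5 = -2881.20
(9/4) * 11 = 99/4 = 24.75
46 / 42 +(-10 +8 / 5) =-767 / 105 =-7.30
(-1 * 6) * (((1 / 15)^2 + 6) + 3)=-4052 / 75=-54.03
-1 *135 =-135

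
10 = 10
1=1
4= 4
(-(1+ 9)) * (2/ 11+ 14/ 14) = -130/ 11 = -11.82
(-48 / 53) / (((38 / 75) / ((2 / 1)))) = -3600 / 1007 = -3.57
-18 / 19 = -0.95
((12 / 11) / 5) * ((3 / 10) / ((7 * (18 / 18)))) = 18 / 1925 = 0.01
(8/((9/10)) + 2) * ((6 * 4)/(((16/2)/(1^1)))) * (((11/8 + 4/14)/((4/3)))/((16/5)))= 3255/256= 12.71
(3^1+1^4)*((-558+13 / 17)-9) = -38504 / 17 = -2264.94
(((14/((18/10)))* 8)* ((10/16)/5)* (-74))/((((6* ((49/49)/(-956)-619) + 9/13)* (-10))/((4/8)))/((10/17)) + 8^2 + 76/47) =-151286044/33203040939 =-0.00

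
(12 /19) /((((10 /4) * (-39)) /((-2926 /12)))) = 308 /195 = 1.58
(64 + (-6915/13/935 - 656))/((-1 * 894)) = 1440535/2173314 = 0.66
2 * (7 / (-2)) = -7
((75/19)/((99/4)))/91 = 100/57057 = 0.00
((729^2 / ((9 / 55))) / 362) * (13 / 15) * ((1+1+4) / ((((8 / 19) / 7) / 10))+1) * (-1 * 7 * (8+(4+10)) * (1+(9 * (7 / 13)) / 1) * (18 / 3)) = -41938127896.77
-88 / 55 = -1.60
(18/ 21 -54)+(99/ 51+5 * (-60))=-41793/ 119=-351.20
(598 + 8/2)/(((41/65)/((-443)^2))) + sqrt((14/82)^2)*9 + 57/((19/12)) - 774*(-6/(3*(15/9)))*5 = 7679415313/41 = 187302812.51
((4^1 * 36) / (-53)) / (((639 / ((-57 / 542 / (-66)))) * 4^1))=-0.00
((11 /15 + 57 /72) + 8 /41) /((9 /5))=2821 /2952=0.96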